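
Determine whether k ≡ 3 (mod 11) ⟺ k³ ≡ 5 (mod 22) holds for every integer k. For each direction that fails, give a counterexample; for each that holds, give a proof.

Only the converse holds.

Forward direction. This fails: take k = 14. Then 14 ≡ 3 (mod 11), but 14³ = 2744 ≡ 16 (mod 22), not 5.

Converse. The residues r modulo 22 with r³ ≡ 5 (mod 22) are exactly {3}, and each is ≡ 3 (mod 11).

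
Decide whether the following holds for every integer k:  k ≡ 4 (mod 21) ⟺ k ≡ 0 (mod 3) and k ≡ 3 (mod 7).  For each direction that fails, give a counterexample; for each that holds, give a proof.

[⇒] This fails: k = 4 gives 4 ≡ 4 (mod 21) but 4 ≡ 1 (mod 3), so the conjunction on the right does not hold.

[⇐] This fails: k = 3 satisfies both congruences on the right (3 ≡ 0 mod 3 and 3 ≡ 3 mod 7) yet 3 ≡ 3 (mod 21), not 4.

(⇒) fails and (⇐) fails.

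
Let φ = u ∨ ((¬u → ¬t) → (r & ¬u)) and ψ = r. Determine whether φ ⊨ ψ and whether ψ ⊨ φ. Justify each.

Not equivalent: only (⇐) holds.

(→) This fails. Under r = F, t = T, u = F, the left side is true but the right side is false.

(←) Assume the antecedent. If r is true, u ∨ ((¬u → ¬t) → (r & ¬u)) reduces to true regardless of the other variables. If r is false, the antecedent cannot hold. Either way u ∨ ((¬u → ¬t) → (r & ¬u)) holds.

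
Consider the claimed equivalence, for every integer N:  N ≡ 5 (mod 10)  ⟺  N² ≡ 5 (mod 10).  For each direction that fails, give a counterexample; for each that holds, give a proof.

Both implications hold.

(⟹) Suppose N ≡ 5 (mod 10). Write N = 10j + 5. Then (10j + 5)² = 100j² + 100j + 25 = 10(10j² + 10j + 2) + 5, so N² ≡ 5 (mod 10).

(⟸) Conversely, suppose N² ≡ 5 (mod 10). The only residue r in {0, …, 9} with r² ≡ 5 (mod 10) is r = 5, so N ≡ 5 (mod 10).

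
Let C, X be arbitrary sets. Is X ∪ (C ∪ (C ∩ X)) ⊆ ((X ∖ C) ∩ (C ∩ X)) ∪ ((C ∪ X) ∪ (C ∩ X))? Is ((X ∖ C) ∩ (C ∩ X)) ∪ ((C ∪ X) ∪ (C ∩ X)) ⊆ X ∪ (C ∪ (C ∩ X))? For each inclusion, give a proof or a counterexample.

Both inclusions hold; the sets are equal.

(⊆) Let x ∈ X ∪ (C ∪ (C ∩ X)). Then either x ∈ C and x ∉ X; or x ∈ X and x ∉ C; or x ∈ C ∩ X. In each case x ∈ ((X ∖ C) ∩ (C ∩ X)) ∪ ((C ∪ X) ∪ (C ∩ X)), so X ∪ (C ∪ (C ∩ X)) ⊆ ((X ∖ C) ∩ (C ∩ X)) ∪ ((C ∪ X) ∪ (C ∩ X)).

(⊇) Let x ∈ ((X ∖ C) ∩ (C ∩ X)) ∪ ((C ∪ X) ∪ (C ∩ X)). Then either x ∈ C and x ∉ X; or x ∈ X and x ∉ C; or x ∈ C ∩ X. In each case x ∈ X ∪ (C ∪ (C ∩ X)), so ((X ∖ C) ∩ (C ∩ X)) ∪ ((C ∪ X) ∪ (C ∩ X)) ⊆ X ∪ (C ∪ (C ∩ X)).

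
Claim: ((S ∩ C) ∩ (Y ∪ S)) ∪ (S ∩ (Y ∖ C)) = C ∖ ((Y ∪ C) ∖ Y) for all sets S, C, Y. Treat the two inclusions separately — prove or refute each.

Neither inclusion holds.

(⊆) This inclusion fails. Take S = {1}, C = {1}, Y = ∅; then 1 ∈ ((S ∩ C) ∩ (Y ∪ S)) ∪ (S ∩ (Y ∖ C)) but 1 ∉ C ∖ ((Y ∪ C) ∖ Y).

(⊇) This inclusion fails. Take S = ∅, C = {1}, Y = {1}; then 1 ∈ C ∖ ((Y ∪ C) ∖ Y) but 1 ∉ ((S ∩ C) ∩ (Y ∪ S)) ∪ (S ∩ (Y ∖ C)).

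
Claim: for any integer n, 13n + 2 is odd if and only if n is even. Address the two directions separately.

(⇒) This fails: n = 5 gives 13n + 2 = 67, which is odd, but 5 is odd, not even.

(⇐) This also fails: n = 2 is even, but 13n + 2 = 28 is even, not odd.

Both directions fail.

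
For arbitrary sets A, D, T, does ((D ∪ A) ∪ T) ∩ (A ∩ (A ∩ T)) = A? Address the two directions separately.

(⟹) Let x ∈ ((D ∪ A) ∪ T) ∩ (A ∩ (A ∩ T)). Then either x ∈ A ∩ T and x ∉ D; or x ∈ A ∩ D ∩ T. In each case x ∈ A, so ((D ∪ A) ∪ T) ∩ (A ∩ (A ∩ T)) ⊆ A.

(⟸) This inclusion fails. Take A = {1}, D = ∅, T = ∅; then 1 ∈ A but 1 ∉ ((D ∪ A) ∪ T) ∩ (A ∩ (A ∩ T)).

The sets are not equal: only the forward inclusion holds.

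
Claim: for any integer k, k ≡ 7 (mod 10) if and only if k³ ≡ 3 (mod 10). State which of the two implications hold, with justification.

Both directions hold; the statement is true.

(⟸) For the converse, argue contrapositively. If k ≢ 7 (mod 10), then k is congruent to one of 0, 1, 2, 3, 4, 5, 6, 8, 9 modulo 10, and these give k³ ≡ 0, 1, 8, 7, 4, 5, 6, 2, 9 respectively — never 3.

(⟹) Suppose k ≡ 7 (mod 10). Write k = 10j + 7. Then (10j + 7)³ = 1000j³ + 2100j² + 1470j + 343 = 10(100j³ + 210j² + 147j + 34) + 3, so k³ ≡ 3 (mod 10).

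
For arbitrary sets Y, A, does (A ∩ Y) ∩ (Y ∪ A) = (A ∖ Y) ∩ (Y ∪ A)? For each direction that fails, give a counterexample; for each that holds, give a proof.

(⟹) This inclusion fails. Take Y = {1}, A = {1}; then 1 ∈ (A ∩ Y) ∩ (Y ∪ A) but 1 ∉ (A ∖ Y) ∩ (Y ∪ A).

(⟸) This inclusion fails. Take Y = ∅, A = {1}; then 1 ∈ (A ∖ Y) ∩ (Y ∪ A) but 1 ∉ (A ∩ Y) ∩ (Y ∪ A).

Neither inclusion holds.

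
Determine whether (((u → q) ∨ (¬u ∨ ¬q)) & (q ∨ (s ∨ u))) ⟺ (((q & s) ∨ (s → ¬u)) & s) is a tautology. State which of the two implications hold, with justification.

The forward direction fails; the converse holds.

(⇐) Assume the antecedent. If s is true, the consequent reduces to true regardless of the other variables. If s is false, the antecedent cannot hold. Either way the consequent holds.

(⇒) This fails. Under s = F, q = T, u = F, the left side is true but the right side is false.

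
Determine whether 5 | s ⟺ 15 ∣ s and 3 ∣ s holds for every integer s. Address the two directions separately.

(⇒) fails; (⇐) holds.

(⟸) Suppose 15 ∣ s and 3 ∣ s. Any common multiple of 15 and 3 is a multiple of their lcm; here lcm(15, 3) = 15·3/gcd(15, 3) = 45/3 = 15, so 15 ∣ s. Since 5 ∣ 15, it follows that 5 ∣ s.

(⟹) This fails: take s = 5. Certainly 5 ∣ 5, but 15 ∤ 5.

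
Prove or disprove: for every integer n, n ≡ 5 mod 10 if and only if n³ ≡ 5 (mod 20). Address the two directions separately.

Not equivalent: only (⇐) holds.

(⇒) This fails: take n = 15. Then 15 ≡ 5 (mod 10), but 15³ = 3375 ≡ 15 (mod 20), not 5.

(⇐) Conversely, the residues r modulo 20 with r³ ≡ 5 (mod 20) are exactly {5}, and each is ≡ 5 (mod 10).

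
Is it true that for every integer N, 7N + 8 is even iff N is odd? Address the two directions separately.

Neither direction holds.

Forward direction. This fails: N = 6 gives 7N + 8 = 50, which is even, but 6 is even, not odd.

Converse. This also fails: N = 7 is odd, but 7N + 8 = 57 is odd, not even.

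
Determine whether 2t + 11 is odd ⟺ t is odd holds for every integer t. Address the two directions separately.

The forward direction fails; the converse holds.

(⟹) This fails: take t = 6. Then 2t + 11 = 23, which is odd, yet t = 6 is even, not odd.

(⟸) Suppose t is odd. Since 2 is even, 2t is even for every t, so 2t + 11 has the same parity as 11, which is odd. Hence 2t + 11 is odd.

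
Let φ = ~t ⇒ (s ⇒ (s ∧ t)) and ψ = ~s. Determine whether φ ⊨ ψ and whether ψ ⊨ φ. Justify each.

(⇒) fails; (⇐) holds.

(⟹) This fails. Under s = T, t = T, the left side is true but the right side is false.

(⟸) Assume the antecedent. If s is true, the antecedent cannot hold. If s is false, ~t ⇒ (s ⇒ (s ∧ t)) reduces to true regardless of the other variables. Either way ~t ⇒ (s ⇒ (s ∧ t)) holds.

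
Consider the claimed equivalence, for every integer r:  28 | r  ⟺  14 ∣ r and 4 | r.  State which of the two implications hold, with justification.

Both implications hold.

(⟹) If 28 ∣ r, write r = 28q. Since 28 = 2·14, r = 14·(2q), so 14 ∣ r; and since 28 = 7·4, r = 4·(7q), so 4 ∣ r.

(⟸) Suppose 14 ∣ r and 4 ∣ r. Any common multiple of 14 and 4 is a multiple of their lcm; here lcm(14, 4) = 14·4/gcd(14, 4) = 56/2 = 28, so 28 ∣ r.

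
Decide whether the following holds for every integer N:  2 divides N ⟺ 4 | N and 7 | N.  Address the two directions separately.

(⇒) fails; (⇐) holds.

(←) Suppose 4 ∣ N and 7 ∣ N. Any common multiple of 4 and 7 is a multiple of their lcm; here gcd(4, 7) = 1, so lcm(4, 7) = 4·7 = 28, so 28 ∣ N. Since 2 ∣ 28, it follows that 2 ∣ N.

(→) This fails: take N = 2. Certainly 2 ∣ 2, but 4 ∤ 2.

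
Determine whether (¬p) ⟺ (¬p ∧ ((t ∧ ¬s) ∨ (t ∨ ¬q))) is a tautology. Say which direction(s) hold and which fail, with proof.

Forward direction. This fails. Under p = F, q = T, t = F, s = F, the left side is true but the right side is false.

Converse. Assume the antecedent. If p is true, the antecedent cannot hold. If p is false, ¬p reduces to true regardless of the other variables. Either way ¬p holds.

(⇒) fails; (⇐) holds.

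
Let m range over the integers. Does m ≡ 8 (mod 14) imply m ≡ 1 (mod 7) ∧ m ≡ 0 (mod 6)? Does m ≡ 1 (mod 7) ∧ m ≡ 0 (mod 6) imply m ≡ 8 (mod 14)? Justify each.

(→) This fails: m = 8 gives 8 ≡ 8 (mod 14) but 8 ≡ 2 (mod 6), so the conjunction on the right does not hold.

(←) Conversely, if m ≡ 1 (mod 7) and m ≡ 0 (mod 6), then by the Chinese remainder theorem m ≡ 36 (mod 42). Since 36 ≡ 8 (mod 14) and 14 ∣ 42, we get m ≡ 8 (mod 14).

(⇒) fails; (⇐) holds.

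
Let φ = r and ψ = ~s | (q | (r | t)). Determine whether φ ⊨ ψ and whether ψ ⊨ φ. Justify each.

(⇒) Assume the antecedent. If r is true, ~s | (q | (r | t)) reduces to true regardless of the other variables. If r is false, the antecedent cannot hold. Either way ~s | (q | (r | t)) holds.

(⇐) This fails. Under t = F, s = F, q = F, r = F, the left side is false but the right side is true.

Not equivalent: only (⇒) holds.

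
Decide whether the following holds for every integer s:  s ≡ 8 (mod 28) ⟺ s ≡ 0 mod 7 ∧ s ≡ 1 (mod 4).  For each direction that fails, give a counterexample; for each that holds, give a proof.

[⇒] This fails: s = 8 gives 8 ≡ 8 (mod 28) but 8 ≡ 1 (mod 7), so the conjunction on the right does not hold.

[⇐] This fails: s = 21 satisfies both congruences on the right (21 ≡ 0 mod 7 and 21 ≡ 1 mod 4) yet 21 ≡ 21 (mod 28), not 8.

(⇒) fails and (⇐) fails.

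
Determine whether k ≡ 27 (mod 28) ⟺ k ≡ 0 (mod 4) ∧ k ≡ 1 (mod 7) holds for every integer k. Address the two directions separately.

(⟹) This fails: k = 27 gives 27 ≡ 27 (mod 28) but 27 ≡ 3 (mod 4), so the conjunction on the right does not hold.

(⟸) This fails: k = 8 satisfies both congruences on the right (8 ≡ 0 mod 4 and 8 ≡ 1 mod 7) yet 8 ≡ 8 (mod 28), not 27.

(⇒) fails and (⇐) fails.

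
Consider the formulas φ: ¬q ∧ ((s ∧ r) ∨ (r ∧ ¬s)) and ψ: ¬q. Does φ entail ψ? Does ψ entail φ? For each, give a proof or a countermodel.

Not equivalent: only (⇒) holds.

Forward direction. Assume the antecedent. If s is true, the antecedent forces (s = T, r = T, q = F), and ¬q holds there. If s is false, the antecedent forces (s = F, r = T, q = F), and ¬q holds there. Either way ¬q holds.

Converse. This fails. Under s = F, r = F, q = F, the left side is false but the right side is true.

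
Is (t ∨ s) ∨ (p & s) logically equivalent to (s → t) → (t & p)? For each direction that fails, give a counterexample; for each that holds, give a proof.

(⟹) This fails. Under t = T, s = F, p = F, the left side is true but the right side is false.

(⟸) Assume the antecedent. If t is true, (t ∨ s) ∨ (p & s) reduces to true regardless of the other variables. If t is false, the antecedent forces (t = F, s = T, p = F) or (t = F, s = T, p = T), and (t ∨ s) ∨ (p & s) holds there. Either way (t ∨ s) ∨ (p & s) holds.

(⇒) fails; (⇐) holds.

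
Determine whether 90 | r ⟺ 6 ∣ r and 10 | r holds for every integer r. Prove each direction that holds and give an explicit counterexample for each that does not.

(⇒) holds; (⇐) fails.

(⇒) If 90 ∣ r, write r = 90q. Since 90 = 15·6, r = 6·(15q), so 6 ∣ r; and since 90 = 9·10, r = 10·(9q), so 10 ∣ r.

(⇐) This fails: take r = 30. Both 6 ∣ 30 and 10 ∣ 30, yet 30 is not a multiple of 90 (since 30 = 0·90 + 30), so 90 ∤ 30.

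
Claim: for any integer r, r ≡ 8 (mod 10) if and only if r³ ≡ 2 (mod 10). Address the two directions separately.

(⟹) Suppose r ≡ 8 (mod 10). Write r = 10j + 8. Then (10j + 8)³ = 1000j³ + 2400j² + 1920j + 512 = 10(100j³ + 240j² + 192j + 51) + 2, so r³ ≡ 2 (mod 10).

(⟸) Conversely, suppose r³ ≡ 2 (mod 10). The only residue r in {0, …, 9} with r³ ≡ 2 (mod 10) is r = 8, so r ≡ 8 (mod 10).

Both implications hold.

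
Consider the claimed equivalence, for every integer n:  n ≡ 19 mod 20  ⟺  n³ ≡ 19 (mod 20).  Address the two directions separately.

[⇒] Suppose n ≡ 19 mod 20. Write n = 20j + 19. Then (20j + 19)³ = 8000j³ + 22800j² + 21660j + 6859 = 20(400j³ + 1140j² + 1083j + 342) + 19, so n³ ≡ 19 (mod 20).

[⇐] Conversely, suppose n³ ≡ 19 (mod 20). The only residue r in {0, …, 19} with r³ ≡ 19 (mod 20) is r = 19, so n ≡ 19 (mod 20).

Both implications hold.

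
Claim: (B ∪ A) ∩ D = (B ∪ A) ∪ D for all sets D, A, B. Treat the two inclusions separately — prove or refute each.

(⊆) Let x ∈ (B ∪ A) ∩ D. Then either x ∈ D ∩ A and x ∉ B; or x ∈ D ∩ B and x ∉ A; or x ∈ D ∩ A ∩ B. In each case x ∈ (B ∪ A) ∪ D, so (B ∪ A) ∩ D ⊆ (B ∪ A) ∪ D.

(⊇) This inclusion fails. Take D = {1}, A = ∅, B = ∅; then 1 ∈ (B ∪ A) ∪ D but 1 ∉ (B ∪ A) ∩ D.

(⊆) holds; (⊇) fails.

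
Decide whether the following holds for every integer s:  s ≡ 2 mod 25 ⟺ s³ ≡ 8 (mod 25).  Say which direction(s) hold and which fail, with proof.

[⇒] Suppose s ≡ 2 mod 25. Write s = 25j + 2. Then (25j + 2)³ = 15625j³ + 3750j² + 300j + 8 = 25(625j³ + 150j² + 12j) + 8, so s³ ≡ 8 (mod 25).

[⇐] Conversely, suppose s³ ≡ 8 (mod 25). The only residue r in {0, …, 24} with r³ ≡ 8 (mod 25) is r = 2, so s ≡ 2 (mod 25).

Both directions hold; the statement is true.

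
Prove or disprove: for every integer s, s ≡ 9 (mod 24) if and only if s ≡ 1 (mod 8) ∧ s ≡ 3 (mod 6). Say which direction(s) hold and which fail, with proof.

The biconditional holds.

Converse. If s ≡ 1 (mod 8) and s ≡ 3 (mod 6), then by the Chinese remainder theorem s ≡ 9 (mod 24). This is exactly s ≡ 9 (mod 24).

Forward direction. Suppose s ≡ 9 (mod 24); write s = 24j + 9. Since 8 ∣ 24, reducing mod 8 gives s ≡ 9 ≡ 1 (mod 8); since 6 ∣ 24, reducing mod 6 gives s ≡ 9 ≡ 3 (mod 6).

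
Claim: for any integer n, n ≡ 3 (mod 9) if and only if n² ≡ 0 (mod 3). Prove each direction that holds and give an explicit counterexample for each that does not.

The forward direction holds; the converse fails.

(⟸) This fails: take n = 0. Then 0² = 0 ≡ 0 (mod 3), yet 0 ≡ 0 (mod 9), not 3.

(⟹) Suppose n ≡ 3 (mod 9). Then n² ≡ 3² = 9 (mod 9), and since 3 ∣ 9, also n² ≡ 0 (mod 3).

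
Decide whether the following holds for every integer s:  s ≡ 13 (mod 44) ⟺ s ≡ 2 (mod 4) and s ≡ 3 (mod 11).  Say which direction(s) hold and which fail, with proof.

(⟹) This fails: s = 13 gives 13 ≡ 13 (mod 44) but 13 ≡ 1 (mod 4), so the conjunction on the right does not hold.

(⟸) This fails: s = 14 satisfies both congruences on the right (14 ≡ 2 mod 4 and 14 ≡ 3 mod 11) yet 14 ≡ 14 (mod 44), not 13.

Neither direction holds.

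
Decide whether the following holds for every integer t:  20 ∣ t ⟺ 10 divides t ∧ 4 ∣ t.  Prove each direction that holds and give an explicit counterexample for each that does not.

(⇒) If 20 ∣ t, write t = 20q. Since 20 = 2·10, t = 10·(2q), so 10 ∣ t; and since 20 = 5·4, t = 4·(5q), so 4 ∣ t.

(⇐) Suppose 10 ∣ t and 4 ∣ t. Any common multiple of 10 and 4 is a multiple of their lcm; here lcm(10, 4) = 10·4/gcd(10, 4) = 40/2 = 20, so 20 ∣ t.

Equivalent; both directions hold.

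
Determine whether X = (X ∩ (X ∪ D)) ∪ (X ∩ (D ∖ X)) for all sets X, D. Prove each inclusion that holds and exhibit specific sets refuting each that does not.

(⊆) Let x ∈ X. Then either x ∈ X and x ∉ D; or x ∈ X ∩ D. In each case x ∈ (X ∩ (X ∪ D)) ∪ (X ∩ (D ∖ X)), so X ⊆ (X ∩ (X ∪ D)) ∪ (X ∩ (D ∖ X)).

(⊇) Let x ∈ (X ∩ (X ∪ D)) ∪ (X ∩ (D ∖ X)). Then either x ∈ X and x ∉ D; or x ∈ X ∩ D. In each case x ∈ X, so (X ∩ (X ∪ D)) ∪ (X ∩ (D ∖ X)) ⊆ X.

Both inclusions hold; the sets are equal.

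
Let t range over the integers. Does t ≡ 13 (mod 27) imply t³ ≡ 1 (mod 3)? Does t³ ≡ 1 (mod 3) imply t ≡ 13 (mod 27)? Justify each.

[⇒] Suppose t ≡ 13 (mod 27). Then t³ ≡ 13³ = 2197 (mod 27), and since 3 ∣ 27, also t³ ≡ 1 (mod 3).

[⇐] This fails: take t = 1. Then 1³ = 1 ≡ 1 (mod 3), yet 1 ≡ 1 (mod 27), not 13.

The forward direction holds; the converse fails.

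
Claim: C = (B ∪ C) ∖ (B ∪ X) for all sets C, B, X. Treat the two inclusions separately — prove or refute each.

(⊆) This inclusion fails. Take C = {1}, B = {1}, X = ∅; then 1 ∈ C but 1 ∉ (B ∪ C) ∖ (B ∪ X).

(⊇) Let x ∈ (B ∪ C) ∖ (B ∪ X). Then x ∈ C and x ∉ B, X, from which x ∈ C.

The sets are not equal: only the reverse inclusion holds.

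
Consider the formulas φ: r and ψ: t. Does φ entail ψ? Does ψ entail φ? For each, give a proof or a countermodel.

Forward direction. This fails. Under t = F, r = T, the left side is true but the right side is false.

Converse. This fails. Under t = T, r = F, the left side is false but the right side is true.

(⇒) fails and (⇐) fails.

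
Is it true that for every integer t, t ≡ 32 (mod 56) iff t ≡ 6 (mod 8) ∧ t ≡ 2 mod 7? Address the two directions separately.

(→) This fails: t = 32 gives 32 ≡ 32 (mod 56) but 32 ≡ 0 (mod 8), so the conjunction on the right does not hold.

(←) This fails: t = 30 satisfies both congruences on the right (30 ≡ 6 mod 8 and 30 ≡ 2 mod 7) yet 30 ≡ 30 (mod 56), not 32.

(⇒) fails and (⇐) fails.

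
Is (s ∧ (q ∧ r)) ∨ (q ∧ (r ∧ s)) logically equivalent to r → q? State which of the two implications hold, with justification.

Forward direction. Assume the antecedent. If s is true, the antecedent forces (s = T, q = T, r = T), and r → q holds there. If s is false, the antecedent cannot hold. Either way r → q holds.

Converse. This fails. Under s = F, q = F, r = F, the left side is false but the right side is true.

The forward direction holds; the converse fails.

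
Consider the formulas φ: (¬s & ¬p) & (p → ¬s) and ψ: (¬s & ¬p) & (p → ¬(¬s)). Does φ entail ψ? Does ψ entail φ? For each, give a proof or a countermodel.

Both directions hold.

(⟹) Assume the antecedent. If p is true, the antecedent cannot hold. If p is false, the antecedent forces (p = F, s = F), and (¬s & ¬p) & (p → ¬(¬s)) holds there. Either way (¬s & ¬p) & (p → ¬(¬s)) holds.

(⟸) Assume the antecedent. If p is true, the antecedent cannot hold. If p is false, the antecedent forces (p = F, s = F), and (¬s & ¬p) & (p → ¬s) holds there. Either way (¬s & ¬p) & (p → ¬s) holds.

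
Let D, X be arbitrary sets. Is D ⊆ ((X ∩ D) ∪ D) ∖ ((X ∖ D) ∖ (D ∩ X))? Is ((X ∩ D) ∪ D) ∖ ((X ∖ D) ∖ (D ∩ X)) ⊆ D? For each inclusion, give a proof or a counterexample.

Both inclusions hold.

(⊆) Let x ∈ D. Then either x ∈ D and x ∉ X; or x ∈ D ∩ X. In each case x ∈ ((X ∩ D) ∪ D) ∖ ((X ∖ D) ∖ (D ∩ X)), so D ⊆ ((X ∩ D) ∪ D) ∖ ((X ∖ D) ∖ (D ∩ X)).

(⊇) Let x ∈ ((X ∩ D) ∪ D) ∖ ((X ∖ D) ∖ (D ∩ X)). Then either x ∈ D and x ∉ X; or x ∈ D ∩ X. In each case x ∈ D, so ((X ∩ D) ∪ D) ∖ ((X ∖ D) ∖ (D ∩ X)) ⊆ D.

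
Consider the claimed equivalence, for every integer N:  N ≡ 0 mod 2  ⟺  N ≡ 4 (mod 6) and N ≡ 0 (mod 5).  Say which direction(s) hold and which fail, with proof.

Only the reverse direction holds.

Converse. If N ≡ 4 (mod 6) and N ≡ 0 (mod 5), then by the Chinese remainder theorem N ≡ 10 (mod 30). Since 10 ≡ 0 (mod 2) and 2 ∣ 30, we get N ≡ 0 (mod 2).

Forward direction. This fails: N = 0 gives 0 ≡ 0 (mod 2) but 0 ≡ 0 (mod 6), so the conjunction on the right does not hold.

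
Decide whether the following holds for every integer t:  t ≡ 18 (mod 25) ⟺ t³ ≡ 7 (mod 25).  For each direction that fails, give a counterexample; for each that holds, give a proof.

(→) Suppose t ≡ 18 (mod 25). Write t = 25j + 18. Then (25j + 18)³ = 15625j³ + 33750j² + 24300j + 5832 = 25(625j³ + 1350j² + 972j + 233) + 7, so t³ ≡ 7 (mod 25).

(←) Conversely, suppose t³ ≡ 7 (mod 25). The only residue r in {0, …, 24} with r³ ≡ 7 (mod 25) is r = 18, so t ≡ 18 (mod 25).

Both implications hold.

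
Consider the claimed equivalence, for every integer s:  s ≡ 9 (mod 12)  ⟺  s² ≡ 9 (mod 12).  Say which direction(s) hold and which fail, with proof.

(←) This fails: take s = 3. Then 3² = 9 ≡ 9 (mod 12), yet 3 ≡ 3 (mod 12), not 9.

(→) Suppose s ≡ 9 (mod 12). Write s = 12j + 9. Then (12j + 9)² = 144j² + 216j + 81 = 12(12j² + 18j + 6) + 9, so s² ≡ 9 (mod 12).

Only the forward implication holds.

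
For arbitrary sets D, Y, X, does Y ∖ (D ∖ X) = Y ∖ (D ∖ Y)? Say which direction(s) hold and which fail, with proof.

(⟸) This inclusion fails. Take D = {1}, Y = {1}, X = ∅; then 1 ∈ Y ∖ (D ∖ Y) but 1 ∉ Y ∖ (D ∖ X).

(⟹) Let x ∈ Y ∖ (D ∖ X). Then either x ∈ Y and x ∉ D, X; or x ∈ Y ∩ X and x ∉ D; or x ∈ D ∩ Y ∩ X. In each case x ∈ Y ∖ (D ∖ Y), so Y ∖ (D ∖ X) ⊆ Y ∖ (D ∖ Y).

(⊆) holds; (⊇) fails.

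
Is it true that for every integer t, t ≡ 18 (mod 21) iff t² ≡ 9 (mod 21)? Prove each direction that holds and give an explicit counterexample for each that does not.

(⟹) Suppose t ≡ 18 (mod 21). Write t = 21j + 18. Then (21j + 18)² = 441j² + 756j + 324 = 21(21j² + 36j + 15) + 9, so t² ≡ 9 (mod 21).

(⟸) This fails: take t = 3. Then 3² = 9 ≡ 9 (mod 21), yet 3 ≡ 3 (mod 21), not 18.

(⇒) holds; (⇐) fails.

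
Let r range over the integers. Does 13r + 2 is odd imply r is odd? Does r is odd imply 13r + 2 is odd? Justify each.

Equivalent; both directions hold.

(⟹) Suppose 13r + 2 is odd. Since 13 is odd, 13r and r have the same parity, so 13r + 2 ≡ r + 2 (mod 2). As 2 is even, 13r + 2 is odd exactly when r is odd. Thus r is odd.

(⟸) Conversely, suppose r is odd; write r = 2j + 1. Then 13r + 2 = 13·(2j + 1) + 2 = 2·13j + 15, which is odd.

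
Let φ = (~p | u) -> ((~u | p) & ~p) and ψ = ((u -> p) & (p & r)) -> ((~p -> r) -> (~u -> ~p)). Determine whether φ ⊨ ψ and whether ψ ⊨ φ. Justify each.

(⇒) This fails. Under r = T, u = F, p = T, the left side is true but the right side is false.

(⇐) This fails. Under r = F, u = T, p = F, the left side is false but the right side is true.

(⇒) fails and (⇐) fails.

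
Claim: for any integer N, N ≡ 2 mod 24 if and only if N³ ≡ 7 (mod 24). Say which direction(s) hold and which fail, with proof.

(⟹) This fails: take N = 2. Then 2 ≡ 2 (mod 24), but 2³ = 8 ≡ 8 (mod 24), not 7.

(⟸) This fails: take N = 7. Then 7³ = 343 ≡ 7 (mod 24), yet 7 ≡ 7 (mod 24), not 2.

Both directions fail.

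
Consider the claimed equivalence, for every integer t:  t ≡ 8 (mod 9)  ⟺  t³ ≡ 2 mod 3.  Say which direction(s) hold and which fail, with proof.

Only the forward direction holds.

(←) This fails: take t = 2. Then 2³ = 8 ≡ 2 (mod 3), yet 2 ≡ 2 (mod 9), not 8.

(→) Suppose t ≡ 8 (mod 9). Then t³ ≡ 8³ = 512 (mod 9), and since 3 ∣ 9, also t³ ≡ 2 (mod 3).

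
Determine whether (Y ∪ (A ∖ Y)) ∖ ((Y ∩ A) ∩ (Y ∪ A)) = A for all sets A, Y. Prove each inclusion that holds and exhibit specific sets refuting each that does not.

(⊆) This inclusion fails. Take A = ∅, Y = {1}; then 1 ∈ (Y ∪ (A ∖ Y)) ∖ ((Y ∩ A) ∩ (Y ∪ A)) but 1 ∉ A.

(⊇) This inclusion fails. Take A = {1}, Y = {1}; then 1 ∈ A but 1 ∉ (Y ∪ (A ∖ Y)) ∖ ((Y ∩ A) ∩ (Y ∪ A)).

Neither inclusion holds.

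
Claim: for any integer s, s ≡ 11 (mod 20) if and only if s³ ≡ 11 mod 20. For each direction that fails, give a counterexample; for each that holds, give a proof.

Equivalent; both directions hold.

(⇒) Suppose s ≡ 11 (mod 20). Write s = 20j + 11. Then (20j + 11)³ = 8000j³ + 13200j² + 7260j + 1331 = 20(400j³ + 660j² + 363j + 66) + 11, so s³ ≡ 11 (mod 20).

(⇐) Conversely, suppose s³ ≡ 11 (mod 20). The only residue r in {0, …, 19} with r³ ≡ 11 (mod 20) is r = 11, so s ≡ 11 (mod 20).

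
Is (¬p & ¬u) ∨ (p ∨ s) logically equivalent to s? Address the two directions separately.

[⇒] This fails. Under p = F, u = F, s = F, the left side is true but the right side is false.

[⇐] Assume the antecedent. If p is true, (¬p & ¬u) ∨ (p ∨ s) reduces to true regardless of the other variables. If p is false, the antecedent forces (p = F, u = F, s = T) or (p = F, u = T, s = T), and (¬p & ¬u) ∨ (p ∨ s) holds there. Either way (¬p & ¬u) ∨ (p ∨ s) holds.

Only the converse holds.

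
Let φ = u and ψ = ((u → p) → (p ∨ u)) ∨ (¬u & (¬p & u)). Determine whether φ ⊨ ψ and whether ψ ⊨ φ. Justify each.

The forward direction holds; the converse fails.

(⇒) Assume the antecedent. If u is true, the consequent reduces to true regardless of the other variables. If u is false, the antecedent cannot hold. Either way the consequent holds.

(⇐) This fails. Under u = F, p = T, the left side is false but the right side is true.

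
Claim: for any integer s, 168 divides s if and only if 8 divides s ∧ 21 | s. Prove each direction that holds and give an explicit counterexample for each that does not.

Both directions hold; the statement is true.

Forward direction. If 168 ∣ s, write s = 168q. Since 168 = 21·8, s = 8·(21q), so 8 ∣ s; and since 168 = 8·21, s = 21·(8q), so 21 ∣ s.

Converse. Suppose 8 ∣ s and 21 ∣ s. Any common multiple of 8 and 21 is a multiple of their lcm; here gcd(8, 21) = 1, so lcm(8, 21) = 8·21 = 168, so 168 ∣ s.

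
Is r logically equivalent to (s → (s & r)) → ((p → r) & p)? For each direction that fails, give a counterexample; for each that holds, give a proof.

Forward direction. This fails. Under r = T, s = F, p = F, the left side is true but the right side is false.

Converse. This fails. Under r = F, s = T, p = F, the left side is false but the right side is true.

Neither direction holds.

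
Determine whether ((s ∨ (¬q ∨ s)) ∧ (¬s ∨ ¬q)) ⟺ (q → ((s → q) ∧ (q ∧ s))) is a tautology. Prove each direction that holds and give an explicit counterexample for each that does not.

(⇒) holds; (⇐) fails.

Forward direction. Assume the antecedent. If s is true, q → ((s → q) ∧ (q ∧ s)) reduces to true regardless of the other variables. If s is false, the antecedent forces (s = F, q = F), and q → ((s → q) ∧ (q ∧ s)) holds there. Either way q → ((s → q) ∧ (q ∧ s)) holds.

Converse. This fails. Under s = T, q = T, the left side is false but the right side is true.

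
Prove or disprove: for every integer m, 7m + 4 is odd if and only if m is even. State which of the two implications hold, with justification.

(⇒) fails and (⇐) fails.

Forward direction. This fails: m = 3 gives 7m + 4 = 25, which is odd, but 3 is odd, not even.

Converse. This also fails: m = 2 is even, but 7m + 4 = 18 is even, not odd.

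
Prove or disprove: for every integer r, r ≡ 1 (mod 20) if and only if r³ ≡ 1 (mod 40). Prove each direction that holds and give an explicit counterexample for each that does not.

[⇐] The residues r modulo 40 with r³ ≡ 1 (mod 40) are exactly {1}, and each is ≡ 1 (mod 20).

[⇒] This fails: take r = 21. Then 21 ≡ 1 (mod 20), but 21³ = 9261 ≡ 21 (mod 40), not 1.

The forward direction fails; the converse holds.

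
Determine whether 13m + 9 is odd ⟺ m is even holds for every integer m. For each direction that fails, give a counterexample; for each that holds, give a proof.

Equivalent; both directions hold.

(→) Suppose 13m + 9 is odd. Since 13 is odd, 13m and m have the same parity, so 13m + 9 ≡ m + 9 (mod 2). As 9 is odd, 13m + 9 is odd exactly when m is even. Thus m is even.

(←) Conversely, suppose m is even; write m = 2j. Then 13m + 9 = 13·(2j) + 9 = 2·13j + 9, which is odd.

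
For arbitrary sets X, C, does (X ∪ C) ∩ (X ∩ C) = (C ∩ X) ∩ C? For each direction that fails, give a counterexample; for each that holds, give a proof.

The two sets are equal.

(⊆) Let x ∈ (X ∪ C) ∩ (X ∩ C). Then x ∈ X ∩ C, from which x ∈ (C ∩ X) ∩ C.

(⊇) Let x ∈ (C ∩ X) ∩ C. Then x ∈ X ∩ C, from which x ∈ (X ∪ C) ∩ (X ∩ C).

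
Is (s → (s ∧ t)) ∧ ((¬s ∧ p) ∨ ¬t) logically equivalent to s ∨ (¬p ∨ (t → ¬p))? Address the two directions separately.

(⇒) fails and (⇐) fails.

(⟹) This fails. Under t = T, p = T, s = F, the left side is true but the right side is false.

(⟸) This fails. Under t = T, p = F, s = F, the left side is false but the right side is true.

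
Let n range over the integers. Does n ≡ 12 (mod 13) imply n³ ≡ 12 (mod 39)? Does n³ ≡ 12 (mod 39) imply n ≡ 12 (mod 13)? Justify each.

Neither implication holds.

(⟹) This fails: take n = 25. Then 25 ≡ 12 (mod 13), but 25³ = 15625 ≡ 25 (mod 39), not 12.

(⟸) This fails: take n = 30. Then 30³ = 27000 ≡ 12 (mod 39), yet 30 ≡ 4 (mod 13), not 12.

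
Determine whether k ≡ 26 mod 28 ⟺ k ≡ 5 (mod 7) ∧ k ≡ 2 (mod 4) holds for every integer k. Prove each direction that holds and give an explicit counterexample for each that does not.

(⟹) Suppose k ≡ 26 (mod 28); write k = 28j + 26. Since 7 ∣ 28, reducing mod 7 gives k ≡ 26 ≡ 5 (mod 7); since 4 ∣ 28, reducing mod 4 gives k ≡ 26 ≡ 2 (mod 4).

(⟸) Conversely, if k ≡ 5 (mod 7) and k ≡ 2 (mod 4), then by the Chinese remainder theorem k ≡ 26 (mod 28). This is exactly k ≡ 26 (mod 28).

Both directions hold.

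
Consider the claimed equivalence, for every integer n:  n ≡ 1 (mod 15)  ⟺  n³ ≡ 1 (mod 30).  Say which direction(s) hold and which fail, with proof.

Not equivalent: only (⇐) holds.

(⇒) This fails: take n = 16. Then 16 ≡ 1 (mod 15), but 16³ = 4096 ≡ 16 (mod 30), not 1.

(⇐) Conversely, the residues r modulo 30 with r³ ≡ 1 (mod 30) are exactly {1}, and each is ≡ 1 (mod 15).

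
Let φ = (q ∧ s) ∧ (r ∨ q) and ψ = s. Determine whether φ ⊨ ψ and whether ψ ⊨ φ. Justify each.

Forward direction. Assume the antecedent. If r is true, the antecedent forces (r = T, s = T, q = T), and s holds there. If r is false, the antecedent forces (r = F, s = T, q = T), and s holds there. Either way s holds.

Converse. This fails. Under r = F, s = T, q = F, the left side is false but the right side is true.

Only the forward implication holds.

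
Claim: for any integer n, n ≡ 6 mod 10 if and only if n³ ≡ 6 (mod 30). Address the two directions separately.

The forward direction fails; the converse holds.

(⇒) This fails: take n = 16. Then 16 ≡ 6 (mod 10), but 16³ = 4096 ≡ 16 (mod 30), not 6.

(⇐) Conversely, the residues r modulo 30 with r³ ≡ 6 (mod 30) are exactly {6}, and each is ≡ 6 (mod 10).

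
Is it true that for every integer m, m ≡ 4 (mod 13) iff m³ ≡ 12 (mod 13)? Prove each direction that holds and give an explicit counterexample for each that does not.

[⇐] This fails: take m = 10. Then 10³ = 1000 ≡ 12 (mod 13), yet 10 ≡ 10 (mod 13), not 4.

[⇒] Suppose m ≡ 4 (mod 13). Write m = 13j + 4. Then (13j + 4)³ = 2197j³ + 2028j² + 624j + 64 = 13(169j³ + 156j² + 48j + 4) + 12, so m³ ≡ 12 (mod 13).

Only the forward implication holds.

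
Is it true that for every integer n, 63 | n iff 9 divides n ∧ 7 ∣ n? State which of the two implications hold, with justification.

(⇒) If 63 ∣ n, write n = 63q. Since 63 = 7·9, n = 9·(7q), so 9 ∣ n; and since 63 = 9·7, n = 7·(9q), so 7 ∣ n.

(⇐) Suppose 9 ∣ n and 7 ∣ n. Any common multiple of 9 and 7 is a multiple of their lcm; here gcd(9, 7) = 1, so lcm(9, 7) = 9·7 = 63, so 63 ∣ n.

Equivalent; both directions hold.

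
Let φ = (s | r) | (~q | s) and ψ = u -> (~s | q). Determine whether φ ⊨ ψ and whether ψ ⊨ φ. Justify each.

[⇒] This fails. Under q = F, u = T, r = F, s = T, the left side is true but the right side is false.

[⇐] This fails. Under q = T, u = F, r = F, s = F, the left side is false but the right side is true.

(⇒) fails and (⇐) fails.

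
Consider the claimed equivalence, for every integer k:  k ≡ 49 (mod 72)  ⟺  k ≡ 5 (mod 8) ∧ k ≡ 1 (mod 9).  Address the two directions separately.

(⟹) This fails: k = 49 gives 49 ≡ 49 (mod 72) but 49 ≡ 1 (mod 8), so the conjunction on the right does not hold.

(⟸) This fails: k = 37 satisfies both congruences on the right (37 ≡ 5 mod 8 and 37 ≡ 1 mod 9) yet 37 ≡ 37 (mod 72), not 49.

Neither implication holds.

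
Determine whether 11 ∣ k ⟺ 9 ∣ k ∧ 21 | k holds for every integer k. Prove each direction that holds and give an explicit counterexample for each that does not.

Both directions fail.

(⟹) This fails: take k = 11. Certainly 11 ∣ 11, but 9 ∤ 11.

(⟸) This fails: take k = 63. Both 9 ∣ 63 and 21 ∣ 63, yet 63 is not a multiple of 11 (since 63 = 5·11 + 8), so 11 ∤ 63.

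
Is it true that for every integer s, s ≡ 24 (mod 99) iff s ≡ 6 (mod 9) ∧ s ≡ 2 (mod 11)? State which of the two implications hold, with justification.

The biconditional holds.

(→) Suppose s ≡ 24 (mod 99); write s = 99j + 24. Since 9 ∣ 99, reducing mod 9 gives s ≡ 24 ≡ 6 (mod 9); since 11 ∣ 99, reducing mod 11 gives s ≡ 24 ≡ 2 (mod 11).

(←) Conversely, if s ≡ 6 (mod 9) and s ≡ 2 (mod 11), then by the Chinese remainder theorem s ≡ 24 (mod 99). This is exactly s ≡ 24 (mod 99).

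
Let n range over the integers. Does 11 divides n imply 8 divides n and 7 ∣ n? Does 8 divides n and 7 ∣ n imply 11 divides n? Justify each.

(⇒) This fails: take n = 11. Certainly 11 ∣ 11, but 8 ∤ 11.

(⇐) This fails: take n = 56. Both 8 ∣ 56 and 7 ∣ 56, yet 56 is not a multiple of 11 (since 56 = 5·11 + 1), so 11 ∤ 56.

Neither implication holds.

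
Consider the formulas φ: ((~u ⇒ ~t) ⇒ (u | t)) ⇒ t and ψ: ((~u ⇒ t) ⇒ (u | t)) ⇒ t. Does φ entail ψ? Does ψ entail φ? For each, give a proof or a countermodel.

(⟹) This fails. Under u = F, t = F, the left side is true but the right side is false.

(⟸) Assume the antecedent. If u is true, the antecedent forces (u = T, t = T), and ((~u ⇒ ~t) ⇒ (u | t)) ⇒ t holds there. If u is false, ((~u ⇒ ~t) ⇒ (u | t)) ⇒ t reduces to true regardless of the other variables. Either way ((~u ⇒ ~t) ⇒ (u | t)) ⇒ t holds.

The forward direction fails; the converse holds.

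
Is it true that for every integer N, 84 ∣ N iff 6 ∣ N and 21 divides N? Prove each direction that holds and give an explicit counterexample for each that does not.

[⇒] If 84 ∣ N, write N = 84q. Since 84 = 14·6, N = 6·(14q), so 6 ∣ N; and since 84 = 4·21, N = 21·(4q), so 21 ∣ N.

[⇐] This fails: take N = 42. Both 6 ∣ 42 and 21 ∣ 42, yet 42 is not a multiple of 84 (since 42 = 0·84 + 42), so 84 ∤ 42.

Only the forward direction holds.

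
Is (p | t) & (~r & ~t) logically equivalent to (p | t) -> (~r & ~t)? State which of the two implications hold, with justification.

(⟹) Assume the antecedent. If r is true, the antecedent cannot hold. If r is false, the antecedent forces (r = F, p = T, t = F), and (p | t) -> (~r & ~t) holds there. Either way (p | t) -> (~r & ~t) holds.

(⟸) This fails. Under r = F, p = F, t = F, the left side is false but the right side is true.

Only the forward direction holds.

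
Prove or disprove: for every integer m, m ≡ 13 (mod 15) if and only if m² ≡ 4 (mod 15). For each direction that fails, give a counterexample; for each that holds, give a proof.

The forward direction holds; the converse fails.

Forward direction. Suppose m ≡ 13 (mod 15). Write m = 15j + 13. Then (15j + 13)² = 225j² + 390j + 169 = 15(15j² + 26j + 11) + 4, so m² ≡ 4 (mod 15).

Converse. This fails: take m = 2. Then 2² = 4 ≡ 4 (mod 15), yet 2 ≡ 2 (mod 15), not 13.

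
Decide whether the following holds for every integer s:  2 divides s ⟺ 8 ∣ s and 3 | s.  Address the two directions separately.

[⇒] This fails: take s = 2. Certainly 2 ∣ 2, but 8 ∤ 2.

[⇐] Suppose 8 ∣ s and 3 ∣ s. Any common multiple of 8 and 3 is a multiple of their lcm; here gcd(8, 3) = 1, so lcm(8, 3) = 8·3 = 24, so 24 ∣ s. Since 2 ∣ 24, it follows that 2 ∣ s.

The forward direction fails; the converse holds.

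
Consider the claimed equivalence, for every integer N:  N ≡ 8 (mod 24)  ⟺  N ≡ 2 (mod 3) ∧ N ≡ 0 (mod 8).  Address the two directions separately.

[⇐] If N ≡ 2 (mod 3) and N ≡ 0 (mod 8), then by the Chinese remainder theorem N ≡ 8 (mod 24). This is exactly N ≡ 8 (mod 24).

[⇒] Suppose N ≡ 8 (mod 24); write N = 24j + 8. Since 3 ∣ 24, reducing mod 3 gives N ≡ 8 ≡ 2 (mod 3); since 8 ∣ 24, reducing mod 8 gives N ≡ 8 ≡ 0 (mod 8).

Equivalent; both directions hold.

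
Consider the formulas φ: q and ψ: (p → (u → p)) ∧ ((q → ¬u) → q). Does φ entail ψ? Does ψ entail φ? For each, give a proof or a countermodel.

Both implications hold.

(→) Assume the antecedent. If q is true, (p → (u → p)) ∧ ((q → ¬u) → q) reduces to true regardless of the other variables. If q is false, the antecedent cannot hold. Either way (p → (u → p)) ∧ ((q → ¬u) → q) holds.

(←) Assume the antecedent. If q is true, q reduces to true regardless of the other variables. If q is false, the antecedent cannot hold. Either way q holds.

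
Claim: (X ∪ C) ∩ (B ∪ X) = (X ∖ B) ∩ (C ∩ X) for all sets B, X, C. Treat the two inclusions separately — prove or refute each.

Only the reverse inclusion holds.

Forward inclusion. This inclusion fails. Take B = ∅, X = {1}, C = ∅; then 1 ∈ (X ∪ C) ∩ (B ∪ X) but 1 ∉ (X ∖ B) ∩ (C ∩ X).

Reverse inclusion. Let x ∈ (X ∖ B) ∩ (C ∩ X). Then x ∈ X ∩ C and x ∉ B, from which x ∈ (X ∪ C) ∩ (B ∪ X).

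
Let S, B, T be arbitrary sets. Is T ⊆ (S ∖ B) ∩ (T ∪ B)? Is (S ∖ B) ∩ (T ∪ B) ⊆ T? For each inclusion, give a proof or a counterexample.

(⊆) fails; (⊇) holds.

(⊆) This inclusion fails. Take S = ∅, B = ∅, T = {1}; then 1 ∈ T but 1 ∉ (S ∖ B) ∩ (T ∪ B).

(⊇) Let x ∈ (S ∖ B) ∩ (T ∪ B). Then x ∈ S ∩ T and x ∉ B, from which x ∈ T.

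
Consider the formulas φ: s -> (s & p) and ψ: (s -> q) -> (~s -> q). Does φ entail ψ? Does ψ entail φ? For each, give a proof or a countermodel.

Both directions fail.

(⟹) This fails. Under q = F, s = F, p = F, the left side is true but the right side is false.

(⟸) This fails. Under q = F, s = T, p = F, the left side is false but the right side is true.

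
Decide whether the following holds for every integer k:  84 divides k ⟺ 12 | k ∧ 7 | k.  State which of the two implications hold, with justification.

(⟹) If 84 ∣ k, write k = 84q. Since 84 = 7·12, k = 12·(7q), so 12 ∣ k; and since 84 = 12·7, k = 7·(12q), so 7 ∣ k.

(⟸) Suppose 12 ∣ k and 7 ∣ k. Any common multiple of 12 and 7 is a multiple of their lcm; here gcd(12, 7) = 1, so lcm(12, 7) = 12·7 = 84, so 84 ∣ k.

Both directions hold.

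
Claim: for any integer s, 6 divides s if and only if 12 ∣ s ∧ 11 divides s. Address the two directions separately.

(←) Suppose 12 ∣ s and 11 ∣ s. Any common multiple of 12 and 11 is a multiple of their lcm; here gcd(12, 11) = 1, so lcm(12, 11) = 12·11 = 132, so 132 ∣ s. Since 6 ∣ 132, it follows that 6 ∣ s.

(→) This fails: take s = 6. Certainly 6 ∣ 6, but 12 ∤ 6.

(⇒) fails; (⇐) holds.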